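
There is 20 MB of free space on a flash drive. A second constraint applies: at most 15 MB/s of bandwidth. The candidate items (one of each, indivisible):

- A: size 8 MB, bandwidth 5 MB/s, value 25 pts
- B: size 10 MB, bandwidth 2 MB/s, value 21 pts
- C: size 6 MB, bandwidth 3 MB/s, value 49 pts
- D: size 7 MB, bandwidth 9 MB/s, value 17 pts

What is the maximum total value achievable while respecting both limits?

74 pts

Feasible sets respecting both limits:
- A+C: size 14, bandwidth 8, value 74
- B+C: size 16, bandwidth 5, value 70
- C+D: size 13, bandwidth 12, value 66
- C: size 6, bandwidth 3, value 49
Best: 74 pts.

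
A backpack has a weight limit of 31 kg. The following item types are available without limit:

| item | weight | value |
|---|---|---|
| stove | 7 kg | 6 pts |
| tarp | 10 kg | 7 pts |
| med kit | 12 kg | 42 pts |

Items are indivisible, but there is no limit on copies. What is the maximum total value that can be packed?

Best value-per-unit is med kit at 42/12; filling with it alone gives 2×42 = 84.
Optimal mix: 1×stove + 2×med kit → weight 31, value 90.

90 pts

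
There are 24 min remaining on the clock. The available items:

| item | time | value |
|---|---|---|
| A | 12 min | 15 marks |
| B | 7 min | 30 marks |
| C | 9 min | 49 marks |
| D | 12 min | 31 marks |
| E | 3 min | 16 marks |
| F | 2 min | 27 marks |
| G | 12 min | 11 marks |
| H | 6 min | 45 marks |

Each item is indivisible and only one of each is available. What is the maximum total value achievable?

151 marks

Check high-value combinations within 24 min:
- B+C+F+H: time 7+9+2+6=24, value 30+49+27+45=151
- C+E+F+H: time 9+3+2+6=20, value 49+16+27+45=137
- B+C+H: time 7+9+6=22, value 30+49+45=124
- B+C+E+F: time 7+9+3+2=21, value 30+49+16+27=122
Best: 151 marks.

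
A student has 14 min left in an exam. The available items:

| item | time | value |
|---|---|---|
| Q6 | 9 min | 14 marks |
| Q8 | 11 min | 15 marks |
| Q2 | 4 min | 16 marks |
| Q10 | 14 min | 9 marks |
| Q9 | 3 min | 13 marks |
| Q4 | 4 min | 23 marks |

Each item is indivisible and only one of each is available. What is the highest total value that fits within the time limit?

This is a 0/1 knapsack; check combinations near the capacity.
- Q2+Q9+Q4: time 4+3+4=11, value 16+13+23=52
- Q2+Q4: time 4+4=8, value 16+23=39
- Q6+Q4: time 9+4=13, value 14+23=37
- Q9+Q4: time 3+4=7, value 13+23=36
Best: 52 marks.

52 marks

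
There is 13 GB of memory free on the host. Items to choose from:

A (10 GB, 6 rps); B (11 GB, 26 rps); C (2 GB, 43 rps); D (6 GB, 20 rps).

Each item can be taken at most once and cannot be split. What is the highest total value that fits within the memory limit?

Check high-value combinations within 13 GB:
- B+C: memory 11+2=13, value 26+43=69
- C+D: memory 2+6=8, value 43+20=63
- A+C: memory 10+2=12, value 6+43=49
- C: memory 2, value 43
Best: 69 rps.

69 rps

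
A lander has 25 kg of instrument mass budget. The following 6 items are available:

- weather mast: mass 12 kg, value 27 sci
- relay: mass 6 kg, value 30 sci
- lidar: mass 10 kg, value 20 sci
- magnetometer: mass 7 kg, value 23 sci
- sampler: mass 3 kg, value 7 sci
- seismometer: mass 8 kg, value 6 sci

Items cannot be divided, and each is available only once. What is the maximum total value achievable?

80 sci

Check high-value combinations within 25 kg:
- weather mast+relay+magnetometer: mass 12+6+7=25, value 27+30+23=80
- relay+lidar+magnetometer: mass 6+10+7=23, value 30+20+23=73
- relay+magnetometer+sampler+seismometer: mass 6+7+3+8=24, value 30+23+7+6=66
- weather mast+relay+sampler: mass 12+6+3=21, value 27+30+7=64
- relay+magnetometer+sampler: mass 6+7+3=16, value 30+23+7=60
Best: 80 sci.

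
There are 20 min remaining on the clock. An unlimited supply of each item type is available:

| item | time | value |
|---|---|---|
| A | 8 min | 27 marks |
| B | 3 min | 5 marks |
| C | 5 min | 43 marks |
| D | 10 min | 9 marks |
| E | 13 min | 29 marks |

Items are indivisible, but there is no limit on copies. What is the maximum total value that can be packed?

172 marks

Best value-per-unit is C at 43/5, and filling with it alone uses time 4×5=20. No mix of the others beats 4×43 = 172.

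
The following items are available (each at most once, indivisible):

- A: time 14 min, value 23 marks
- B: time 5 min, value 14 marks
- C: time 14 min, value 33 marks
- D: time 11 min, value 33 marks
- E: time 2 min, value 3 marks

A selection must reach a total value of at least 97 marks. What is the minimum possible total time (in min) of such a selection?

Subsets with value ≥ 97, sorted by total time:
- A+B+C+D: time 44, value 103
- A+B+C+D+E: time 46, value 106
Minimum time: 44 min.

44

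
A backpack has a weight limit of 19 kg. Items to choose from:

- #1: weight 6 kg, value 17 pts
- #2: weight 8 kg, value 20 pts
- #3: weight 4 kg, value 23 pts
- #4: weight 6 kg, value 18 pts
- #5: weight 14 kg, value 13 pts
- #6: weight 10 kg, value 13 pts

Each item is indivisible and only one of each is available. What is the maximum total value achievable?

61 pts

This is a 0/1 knapsack; check combinations near the capacity.
- #2+#3+#4: weight 8+4+6=18, value 20+23+18=61
- #1+#2+#3: weight 6+8+4=18, value 17+20+23=60
- #1+#3+#4: weight 6+4+6=16, value 17+23+18=58
Best: 61 pts.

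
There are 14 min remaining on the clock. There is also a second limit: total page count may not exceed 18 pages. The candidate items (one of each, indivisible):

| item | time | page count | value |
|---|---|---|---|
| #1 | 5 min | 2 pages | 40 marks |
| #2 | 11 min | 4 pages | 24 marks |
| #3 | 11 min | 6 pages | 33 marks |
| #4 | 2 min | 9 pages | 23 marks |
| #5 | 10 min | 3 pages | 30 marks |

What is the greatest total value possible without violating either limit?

Feasible sets respecting both limits:
- #1+#4: time 7, page count 11, value 63
- #3+#4: time 13, page count 15, value 56
- #4+#5: time 12, page count 12, value 53
Best: 63 marks.

63 marks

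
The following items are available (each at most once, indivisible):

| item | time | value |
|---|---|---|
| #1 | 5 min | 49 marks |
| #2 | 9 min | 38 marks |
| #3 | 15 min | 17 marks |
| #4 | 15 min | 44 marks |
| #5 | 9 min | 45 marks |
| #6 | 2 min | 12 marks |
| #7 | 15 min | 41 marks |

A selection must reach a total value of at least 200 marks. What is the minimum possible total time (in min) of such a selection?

Subsets with value ≥ 200, sorted by total time:
- #1+#2+#4+#5+#7: time 53, value 217
- #1+#2+#4+#5+#6+#7: time 55, value 229
Minimum time: 53 min.

53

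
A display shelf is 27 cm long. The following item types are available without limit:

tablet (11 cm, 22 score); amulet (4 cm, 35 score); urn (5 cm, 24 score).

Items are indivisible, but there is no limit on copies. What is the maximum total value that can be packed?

210 score

Best value-per-unit is amulet at 35/4, and filling with it alone uses length 6×4=24. No mix of the others beats 6×35 = 210.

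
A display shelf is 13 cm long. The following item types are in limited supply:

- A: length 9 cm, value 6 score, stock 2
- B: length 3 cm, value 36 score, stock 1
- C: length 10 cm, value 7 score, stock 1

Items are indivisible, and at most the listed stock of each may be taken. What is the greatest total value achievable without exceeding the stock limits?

43 score

Best selections within length 13 and stock limits:
- 1×B + 1×C: length 13, value 43
- 1×A + 1×B: length 12, value 42
Best: 43 score.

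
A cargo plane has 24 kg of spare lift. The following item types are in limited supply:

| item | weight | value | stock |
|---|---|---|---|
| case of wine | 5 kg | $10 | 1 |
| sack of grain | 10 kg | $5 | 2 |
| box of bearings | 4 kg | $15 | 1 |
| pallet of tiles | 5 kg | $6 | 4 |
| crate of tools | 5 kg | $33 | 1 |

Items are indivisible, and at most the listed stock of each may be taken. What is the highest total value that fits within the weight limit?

$70

Best selections within weight 24 and stock limits:
- 1×case of wine + 1×box of bearings + 2×pallet of tiles + 1×crate of tools: weight 24, value 70
- 1×box of bearings + 3×pallet of tiles + 1×crate of tools: weight 24, value 66
- 1×case of wine + 1×box of bearings + 1×pallet of tiles + 1×crate of tools: weight 19, value 64
Best: $70.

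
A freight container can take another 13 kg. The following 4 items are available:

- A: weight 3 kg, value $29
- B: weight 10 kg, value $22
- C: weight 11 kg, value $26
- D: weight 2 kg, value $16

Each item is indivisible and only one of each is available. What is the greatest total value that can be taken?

$51

Check high-value combinations within 13 kg:
- A+B: weight 3+10=13, value 29+22=51
- A+D: weight 3+2=5, value 29+16=45
- C+D: weight 11+2=13, value 26+16=42
- B+D: weight 10+2=12, value 22+16=38
- A: weight 3, value 29
Best: $51.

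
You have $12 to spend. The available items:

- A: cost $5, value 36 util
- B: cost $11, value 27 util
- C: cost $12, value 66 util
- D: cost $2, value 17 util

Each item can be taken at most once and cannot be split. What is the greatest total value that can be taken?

66 util

This is a 0/1 knapsack; check combinations near the capacity.
- C: cost 12, value 66
- A+D: cost 5+2=7, value 36+17=53
- A: cost 5, value 36
- B: cost 11, value 27
- D: cost 2, value 17
Best: 66 util.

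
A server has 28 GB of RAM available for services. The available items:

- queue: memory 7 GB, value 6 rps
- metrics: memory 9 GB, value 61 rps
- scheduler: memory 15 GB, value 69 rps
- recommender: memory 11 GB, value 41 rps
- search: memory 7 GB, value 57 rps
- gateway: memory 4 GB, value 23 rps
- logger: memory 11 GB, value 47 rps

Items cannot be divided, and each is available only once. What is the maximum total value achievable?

Check high-value combinations within 28 GB:
- metrics+search+logger: memory 9+7+11=27, value 61+57+47=165
- metrics+recommender+search: memory 9+11+7=27, value 61+41+57=159
- metrics+scheduler+gateway: memory 9+15+4=28, value 61+69+23=153
- scheduler+search+gateway: memory 15+7+4=26, value 69+57+23=149
Best: 165 rps.

165 rps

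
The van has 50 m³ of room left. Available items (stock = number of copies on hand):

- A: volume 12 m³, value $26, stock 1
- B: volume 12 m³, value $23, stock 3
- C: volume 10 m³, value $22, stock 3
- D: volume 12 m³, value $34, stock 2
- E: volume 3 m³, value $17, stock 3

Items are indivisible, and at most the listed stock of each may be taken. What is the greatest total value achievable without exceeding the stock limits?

Top feasible selections:
- 2×C + 2×D + 2×E: volume 50, value 146
- 1×A + 2×D + 3×E: volume 45, value 145
- 1×B + 2×D + 3×E: volume 45, value 142
- 1×C + 2×D + 3×E: volume 43, value 141
Best: $146.

$146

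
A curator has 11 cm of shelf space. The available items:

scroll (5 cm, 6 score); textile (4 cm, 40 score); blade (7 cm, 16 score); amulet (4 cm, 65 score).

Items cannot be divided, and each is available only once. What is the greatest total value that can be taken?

This is a 0/1 knapsack; check combinations near the capacity.
- textile+amulet: length 4+4=8, value 40+65=105
- blade+amulet: length 7+4=11, value 16+65=81
- scroll+amulet: length 5+4=9, value 6+65=71
- amulet: length 4, value 65
- textile+blade: length 4+7=11, value 40+16=56
Best: 105 score.

105 score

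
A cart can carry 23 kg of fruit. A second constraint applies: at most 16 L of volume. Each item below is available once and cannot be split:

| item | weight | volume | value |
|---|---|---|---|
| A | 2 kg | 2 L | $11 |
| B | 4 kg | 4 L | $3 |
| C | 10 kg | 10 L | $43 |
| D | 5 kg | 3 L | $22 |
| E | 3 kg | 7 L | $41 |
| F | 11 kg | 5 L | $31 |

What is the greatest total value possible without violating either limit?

Feasible sets respecting both limits:
- D+E+F: weight 19, volume 15, value 94
- A+E+F: weight 16, volume 14, value 83
- A+B+D+E: weight 14, volume 16, value 77
Best: $94.

$94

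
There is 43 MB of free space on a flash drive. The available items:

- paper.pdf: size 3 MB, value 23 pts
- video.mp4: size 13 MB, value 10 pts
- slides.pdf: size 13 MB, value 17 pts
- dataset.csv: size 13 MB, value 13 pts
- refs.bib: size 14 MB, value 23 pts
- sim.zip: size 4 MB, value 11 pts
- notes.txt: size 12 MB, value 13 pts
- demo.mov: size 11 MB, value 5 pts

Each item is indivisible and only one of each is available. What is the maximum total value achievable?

This is a 0/1 knapsack; check combinations near the capacity.
- paper.pdf+slides.pdf+refs.bib+notes.txt: size 3+13+14+12=42, value 23+17+23+13=76
- paper.pdf+slides.pdf+dataset.csv+refs.bib: size 3+13+13+14=43, value 23+17+13+23=76
- paper.pdf+slides.pdf+refs.bib+sim.zip: size 3+13+14+4=34, value 23+17+23+11=74
- paper.pdf+video.mp4+slides.pdf+refs.bib: size 3+13+13+14=43, value 23+10+17+23=73
- paper.pdf+dataset.csv+refs.bib+notes.txt: size 3+13+14+12=42, value 23+13+23+13=72
Best: 76 pts.

76 pts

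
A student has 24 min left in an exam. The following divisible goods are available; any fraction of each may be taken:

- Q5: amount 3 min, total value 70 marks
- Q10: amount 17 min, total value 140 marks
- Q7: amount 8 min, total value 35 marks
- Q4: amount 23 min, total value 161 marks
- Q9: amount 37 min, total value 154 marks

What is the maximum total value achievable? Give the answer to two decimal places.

238.00

Take in order of value per unit:
- Q5 (70/3 per unit): all 3 → value 70, running total 70.00
- Q10 (140/17 per unit): all 17 → value 140, running total 210.00
- Q4 (161/23 per unit): 4 of 23 → value 4×161/23 = 28.0000, running total 238.00
Total 238.00.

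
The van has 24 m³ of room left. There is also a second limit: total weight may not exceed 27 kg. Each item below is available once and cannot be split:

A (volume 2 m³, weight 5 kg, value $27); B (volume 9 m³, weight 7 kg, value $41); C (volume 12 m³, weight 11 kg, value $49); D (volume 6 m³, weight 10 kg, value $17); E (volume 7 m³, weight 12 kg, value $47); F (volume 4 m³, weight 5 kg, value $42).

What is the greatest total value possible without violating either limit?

$130

Feasible sets respecting both limits:
- B+E+F: volume 20, weight 24, value 130
- A+B+D+F: volume 21, weight 27, value 127
- A+C+F: volume 18, weight 21, value 118
- A+B+C: volume 23, weight 23, value 117
Best: $130.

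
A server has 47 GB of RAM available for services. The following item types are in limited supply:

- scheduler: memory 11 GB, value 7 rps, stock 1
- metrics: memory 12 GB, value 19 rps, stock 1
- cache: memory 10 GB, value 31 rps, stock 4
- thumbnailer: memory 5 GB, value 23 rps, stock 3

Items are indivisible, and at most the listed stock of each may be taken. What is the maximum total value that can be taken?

162 rps

Best selections within memory 47 and stock limits:
- 3×cache + 3×thumbnailer: memory 45, value 162
- 1×metrics + 2×cache + 3×thumbnailer: memory 47, value 150
Best: 162 rps.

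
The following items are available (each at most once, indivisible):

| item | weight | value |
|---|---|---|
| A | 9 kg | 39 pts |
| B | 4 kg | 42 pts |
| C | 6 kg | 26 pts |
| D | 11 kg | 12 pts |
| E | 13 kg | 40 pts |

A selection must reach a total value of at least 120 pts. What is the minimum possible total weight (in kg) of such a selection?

Subsets with value ≥ 120, sorted by total weight:
- A+B+E: weight 26, value 121
- A+B+C+E: weight 32, value 147
- B+C+D+E: weight 34, value 120
Minimum weight: 26 kg.

26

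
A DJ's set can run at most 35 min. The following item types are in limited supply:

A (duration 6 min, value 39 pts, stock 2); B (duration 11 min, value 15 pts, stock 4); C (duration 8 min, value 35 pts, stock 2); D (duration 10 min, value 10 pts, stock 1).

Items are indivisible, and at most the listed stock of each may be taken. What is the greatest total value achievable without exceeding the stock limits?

Best selections within duration 35 and stock limits:
- 2×A + 2×C: duration 28, value 148
- 2×A + 1×B + 1×C: duration 31, value 128
Best: 148 pts.

148 pts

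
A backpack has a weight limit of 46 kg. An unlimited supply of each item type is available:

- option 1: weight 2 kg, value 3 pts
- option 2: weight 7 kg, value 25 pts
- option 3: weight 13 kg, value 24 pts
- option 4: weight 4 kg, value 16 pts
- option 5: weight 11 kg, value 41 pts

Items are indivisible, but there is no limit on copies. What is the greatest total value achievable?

Best value-per-unit is option 4 at 16/4; filling with it alone gives 11×16 = 176.
Optimal mix: 1×option 1 + 11×option 4 → weight 46, value 179.

179 pts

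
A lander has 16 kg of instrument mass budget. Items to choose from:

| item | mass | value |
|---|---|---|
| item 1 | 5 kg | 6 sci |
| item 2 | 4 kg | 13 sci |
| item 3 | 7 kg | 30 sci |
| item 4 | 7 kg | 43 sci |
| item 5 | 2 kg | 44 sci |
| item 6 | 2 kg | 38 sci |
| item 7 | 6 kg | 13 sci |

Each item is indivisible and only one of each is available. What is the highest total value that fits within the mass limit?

Check high-value combinations within 16 kg:
- item 2+item 4+item 5+item 6: mass 4+7+2+2=15, value 13+43+44+38=138
- item 1+item 4+item 5+item 6: mass 5+7+2+2=16, value 6+43+44+38=131
- item 4+item 5+item 6: mass 7+2+2=11, value 43+44+38=125
Best: 138 sci.

138 sci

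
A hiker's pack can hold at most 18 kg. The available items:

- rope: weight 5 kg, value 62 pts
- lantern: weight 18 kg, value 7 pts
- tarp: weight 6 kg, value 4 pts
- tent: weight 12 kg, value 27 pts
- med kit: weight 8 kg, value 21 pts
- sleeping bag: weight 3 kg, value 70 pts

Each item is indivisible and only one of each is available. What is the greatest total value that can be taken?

Check high-value combinations within 18 kg:
- rope+med kit+sleeping bag: weight 5+8+3=16, value 62+21+70=153
- rope+tarp+sleeping bag: weight 5+6+3=14, value 62+4+70=136
- rope+sleeping bag: weight 5+3=8, value 62+70=132
Best: 153 pts.

153 pts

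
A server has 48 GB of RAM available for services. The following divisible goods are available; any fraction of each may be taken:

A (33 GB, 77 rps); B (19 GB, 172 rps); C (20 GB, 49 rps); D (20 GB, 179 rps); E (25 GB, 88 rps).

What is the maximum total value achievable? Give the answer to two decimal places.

Take in order of value per unit:
- B (172/19 per unit): all 19 → value 172, running total 172.00
- D (179/20 per unit): all 20 → value 179, running total 351.00
- E (88/25 per unit): 9 of 25 → value 9×88/25 = 31.6800, running total 382.68
Total 382.68.

382.68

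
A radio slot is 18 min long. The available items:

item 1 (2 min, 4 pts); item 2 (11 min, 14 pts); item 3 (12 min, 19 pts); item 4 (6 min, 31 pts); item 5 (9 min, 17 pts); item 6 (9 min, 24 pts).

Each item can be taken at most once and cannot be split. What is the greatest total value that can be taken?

Check high-value combinations within 18 min:
- item 1+item 4+item 6: duration 2+6+9=17, value 4+31+24=59
- item 4+item 6: duration 6+9=15, value 31+24=55
- item 1+item 4+item 5: duration 2+6+9=17, value 4+31+17=52
Best: 59 pts.

59 pts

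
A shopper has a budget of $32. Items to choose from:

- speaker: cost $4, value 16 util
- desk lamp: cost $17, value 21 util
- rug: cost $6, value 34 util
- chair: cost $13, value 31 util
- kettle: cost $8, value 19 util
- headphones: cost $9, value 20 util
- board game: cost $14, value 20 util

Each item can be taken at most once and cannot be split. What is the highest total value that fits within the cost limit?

101 util

Check high-value combinations within $32:
- speaker+rug+chair+headphones: cost 4+6+13+9=32, value 16+34+31+20=101
- speaker+rug+chair+kettle: cost 4+6+13+8=31, value 16+34+31+19=100
- speaker+rug+kettle+headphones: cost 4+6+8+9=27, value 16+34+19+20=89
- speaker+rug+kettle+board game: cost 4+6+8+14=32, value 16+34+19+20=89
Best: 101 util.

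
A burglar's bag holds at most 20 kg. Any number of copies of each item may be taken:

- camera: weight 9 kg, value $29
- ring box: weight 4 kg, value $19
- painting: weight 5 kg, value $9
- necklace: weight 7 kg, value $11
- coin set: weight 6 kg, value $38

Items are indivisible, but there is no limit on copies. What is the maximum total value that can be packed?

$114

Best value-per-unit is coin set at 38/6; filling with it alone gives 3×38 = 114.
Optimal mix: 2×ring box + 2×coin set → weight 20, value 114.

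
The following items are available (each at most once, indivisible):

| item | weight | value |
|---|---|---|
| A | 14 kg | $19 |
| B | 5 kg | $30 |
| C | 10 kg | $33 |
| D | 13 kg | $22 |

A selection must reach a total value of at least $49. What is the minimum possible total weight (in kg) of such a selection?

Subsets with value ≥ 49, sorted by total weight:
- B+C: weight 15, value 63
- B+D: weight 18, value 52
- A+B: weight 19, value 49
Minimum weight: 15 kg.

15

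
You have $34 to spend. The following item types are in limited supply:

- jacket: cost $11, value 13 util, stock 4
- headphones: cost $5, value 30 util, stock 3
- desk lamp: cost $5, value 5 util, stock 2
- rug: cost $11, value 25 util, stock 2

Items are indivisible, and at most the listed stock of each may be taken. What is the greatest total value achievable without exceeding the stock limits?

Top feasible selections:
- 3×headphones + 1×desk lamp + 1×rug: cost 31, value 120
- 3×headphones + 1×rug: cost 26, value 115
- 2×headphones + 2×rug: cost 32, value 110
- 1×jacket + 3×headphones + 1×desk lamp: cost 31, value 108
Best: 120 util.

120 util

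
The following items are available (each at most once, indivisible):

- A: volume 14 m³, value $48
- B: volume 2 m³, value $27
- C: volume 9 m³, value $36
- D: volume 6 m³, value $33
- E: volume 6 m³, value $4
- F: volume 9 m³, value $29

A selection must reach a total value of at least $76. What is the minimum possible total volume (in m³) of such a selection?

Subsets with value ≥ 76, sorted by total volume:
- B+C+D: volume 17, value 96
- B+D+F: volume 17, value 89
Minimum volume: 17 m³.

17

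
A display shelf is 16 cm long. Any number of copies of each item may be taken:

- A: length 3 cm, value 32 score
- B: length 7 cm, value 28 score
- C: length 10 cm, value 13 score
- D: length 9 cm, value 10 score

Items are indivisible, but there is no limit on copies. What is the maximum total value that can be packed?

160 score

Best value-per-unit is A at 32/3, and filling with it alone uses length 5×3=15. No mix of the others beats 5×32 = 160.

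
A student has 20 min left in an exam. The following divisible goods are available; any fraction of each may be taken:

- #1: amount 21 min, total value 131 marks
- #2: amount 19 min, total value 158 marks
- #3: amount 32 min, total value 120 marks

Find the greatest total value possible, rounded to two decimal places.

Take in order of value per unit:
- #2 (158/19 per unit): all 19 → value 158, running total 158.00
- #1 (131/21 per unit): 1 of 21 → value 1×131/21 = 6.2381, running total 164.24
Total 164.24.

164.24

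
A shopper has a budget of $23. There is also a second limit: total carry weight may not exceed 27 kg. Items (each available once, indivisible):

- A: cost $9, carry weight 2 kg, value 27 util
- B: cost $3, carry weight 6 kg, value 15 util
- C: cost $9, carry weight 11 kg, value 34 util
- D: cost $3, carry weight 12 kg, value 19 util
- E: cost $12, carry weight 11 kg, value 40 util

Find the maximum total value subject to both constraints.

Feasible sets respecting both limits:
- A+C+D: cost 21, carry weight 25, value 80
- A+B+C: cost 21, carry weight 19, value 76
- C+E: cost 21, carry weight 22, value 74
Best: 80 util.

80 util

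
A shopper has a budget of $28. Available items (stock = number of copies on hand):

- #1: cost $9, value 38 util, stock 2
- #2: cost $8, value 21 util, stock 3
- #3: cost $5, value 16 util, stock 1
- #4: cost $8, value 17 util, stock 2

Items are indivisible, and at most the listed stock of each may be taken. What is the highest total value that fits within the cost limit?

Best selections within cost 28 and stock limits:
- 2×#1 + 1×#2: cost 26, value 97
- 2×#1 + 1×#4: cost 26, value 93
Best: 97 util.

97 util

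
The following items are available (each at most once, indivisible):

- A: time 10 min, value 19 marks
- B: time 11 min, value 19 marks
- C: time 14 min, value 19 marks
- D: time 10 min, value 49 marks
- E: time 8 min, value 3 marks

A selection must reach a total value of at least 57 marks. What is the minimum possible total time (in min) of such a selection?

Subsets with value ≥ 57, sorted by total time:
- A+D: time 20, value 68
- B+D: time 21, value 68
- C+D: time 24, value 68
Minimum time: 20 min.

20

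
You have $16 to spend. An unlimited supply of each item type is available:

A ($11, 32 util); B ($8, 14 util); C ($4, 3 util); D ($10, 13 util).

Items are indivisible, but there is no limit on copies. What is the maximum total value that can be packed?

35 util

Best value-per-unit is A at 32/11; filling with it alone gives 1×32 = 32.
Optimal mix: 1×A + 1×C → cost 15, value 35.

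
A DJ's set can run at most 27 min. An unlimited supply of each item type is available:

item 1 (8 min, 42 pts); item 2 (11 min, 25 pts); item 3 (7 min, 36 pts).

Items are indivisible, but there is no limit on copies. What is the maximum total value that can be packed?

126 pts

Best value-per-unit is item 1 at 42/8, and filling with it alone uses duration 3×8=24. No mix of the others beats 3×42 = 126.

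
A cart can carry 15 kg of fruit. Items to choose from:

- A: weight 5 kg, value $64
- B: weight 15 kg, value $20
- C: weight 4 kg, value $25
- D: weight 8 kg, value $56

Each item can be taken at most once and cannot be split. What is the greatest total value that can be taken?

Check high-value combinations within 15 kg:
- A+D: weight 5+8=13, value 64+56=120
- A+C: weight 5+4=9, value 64+25=89
- C+D: weight 4+8=12, value 25+56=81
- A: weight 5, value 64
Best: $120.

$120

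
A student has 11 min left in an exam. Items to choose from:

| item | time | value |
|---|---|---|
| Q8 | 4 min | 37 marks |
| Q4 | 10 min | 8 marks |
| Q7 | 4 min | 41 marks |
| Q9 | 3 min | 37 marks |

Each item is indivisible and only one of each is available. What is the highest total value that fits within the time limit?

Check high-value combinations within 11 min:
- Q8+Q7+Q9: time 4+4+3=11, value 37+41+37=115
- Q7+Q9: time 4+3=7, value 41+37=78
- Q8+Q7: time 4+4=8, value 37+41=78
- Q8+Q9: time 4+3=7, value 37+37=74
Best: 115 marks.

115 marks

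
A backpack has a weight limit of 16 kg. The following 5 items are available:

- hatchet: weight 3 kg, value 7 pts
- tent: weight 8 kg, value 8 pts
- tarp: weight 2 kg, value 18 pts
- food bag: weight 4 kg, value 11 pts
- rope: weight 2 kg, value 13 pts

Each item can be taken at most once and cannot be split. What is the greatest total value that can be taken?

Check high-value combinations within 16 kg:
- tent+tarp+food bag+rope: weight 8+2+4+2=16, value 8+18+11+13=50
- hatchet+tarp+food bag+rope: weight 3+2+4+2=11, value 7+18+11+13=49
- hatchet+tent+tarp+rope: weight 3+8+2+2=15, value 7+8+18+13=46
- tarp+food bag+rope: weight 2+4+2=8, value 18+11+13=42
- tent+tarp+rope: weight 8+2+2=12, value 8+18+13=39
Best: 50 pts.

50 pts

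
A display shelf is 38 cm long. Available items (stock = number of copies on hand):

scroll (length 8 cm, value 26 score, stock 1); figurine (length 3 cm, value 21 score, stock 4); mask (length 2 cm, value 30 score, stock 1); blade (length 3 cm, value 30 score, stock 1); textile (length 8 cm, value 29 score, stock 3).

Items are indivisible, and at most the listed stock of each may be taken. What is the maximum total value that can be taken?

Best selections within length 38 and stock limits:
- 3×figurine + 1×mask + 1×blade + 3×textile: length 38, value 210
- 1×scroll + 3×figurine + 1×mask + 1×blade + 2×textile: length 38, value 207
- 4×figurine + 1×mask + 1×blade + 2×textile: length 33, value 202
- 4×figurine + 1×mask + 3×textile: length 38, value 201
Best: 210 score.

210 score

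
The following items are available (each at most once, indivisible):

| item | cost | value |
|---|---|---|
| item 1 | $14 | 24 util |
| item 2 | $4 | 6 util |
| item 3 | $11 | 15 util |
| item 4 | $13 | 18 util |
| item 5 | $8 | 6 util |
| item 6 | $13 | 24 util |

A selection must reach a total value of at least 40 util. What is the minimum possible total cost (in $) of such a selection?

Subsets with value ≥ 40, sorted by total cost:
- item 4+item 6: cost 26, value 42
- item 1+item 6: cost 27, value 48
Minimum cost: 26 $.

26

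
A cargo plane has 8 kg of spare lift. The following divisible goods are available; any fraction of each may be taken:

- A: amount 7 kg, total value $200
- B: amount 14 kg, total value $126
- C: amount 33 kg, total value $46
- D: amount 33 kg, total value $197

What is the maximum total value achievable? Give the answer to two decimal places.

209.00

Take in order of value per unit:
- A (200/7 per unit): all 7 → value 200, running total 200.00
- B (126/14 per unit): 1 of 14 → value 1×126/14 = 9.0000, running total 209.00
Total 209.00.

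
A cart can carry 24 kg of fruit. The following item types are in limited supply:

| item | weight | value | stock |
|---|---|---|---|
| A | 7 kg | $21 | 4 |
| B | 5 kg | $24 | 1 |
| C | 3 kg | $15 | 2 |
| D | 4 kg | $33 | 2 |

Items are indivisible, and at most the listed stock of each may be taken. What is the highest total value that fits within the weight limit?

$126

Best selections within weight 24 and stock limits:
- 1×A + 1×B + 1×C + 2×D: weight 23, value 126
- 1×B + 2×C + 2×D: weight 19, value 120
Best: $126.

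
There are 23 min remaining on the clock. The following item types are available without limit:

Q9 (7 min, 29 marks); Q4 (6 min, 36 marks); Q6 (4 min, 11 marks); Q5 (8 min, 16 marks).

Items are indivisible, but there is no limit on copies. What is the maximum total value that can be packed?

119 marks

Best value-per-unit is Q4 at 36/6; filling with it alone gives 3×36 = 108.
Optimal mix: 3×Q4 + 1×Q6 → time 22, value 119.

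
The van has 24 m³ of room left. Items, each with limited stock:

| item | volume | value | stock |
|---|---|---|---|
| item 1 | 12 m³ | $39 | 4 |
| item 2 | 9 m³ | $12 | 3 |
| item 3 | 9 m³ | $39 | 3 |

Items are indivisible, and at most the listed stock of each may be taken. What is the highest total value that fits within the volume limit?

$78

Best selections within volume 24 and stock limits:
- 2×item 3: volume 18, value 78
- 1×item 1 + 1×item 3: volume 21, value 78
Best: $78.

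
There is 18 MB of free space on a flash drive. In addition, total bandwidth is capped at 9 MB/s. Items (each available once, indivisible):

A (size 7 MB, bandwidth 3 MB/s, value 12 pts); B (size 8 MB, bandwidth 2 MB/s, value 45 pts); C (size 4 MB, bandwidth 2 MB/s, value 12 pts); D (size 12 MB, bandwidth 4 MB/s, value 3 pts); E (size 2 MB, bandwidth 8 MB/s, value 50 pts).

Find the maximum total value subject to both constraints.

Feasible sets respecting both limits:
- A+B: size 15, bandwidth 5, value 57
- B+C: size 12, bandwidth 4, value 57
- E: size 2, bandwidth 8, value 50
Best: 57 pts.

57 pts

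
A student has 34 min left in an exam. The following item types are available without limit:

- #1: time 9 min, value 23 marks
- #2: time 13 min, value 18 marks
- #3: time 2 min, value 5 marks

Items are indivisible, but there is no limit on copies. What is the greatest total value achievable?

86 marks

Best value-per-unit is #1 at 23/9; filling with it alone gives 3×23 = 69.
Optimal mix: 2×#1 + 8×#3 → time 34, value 86.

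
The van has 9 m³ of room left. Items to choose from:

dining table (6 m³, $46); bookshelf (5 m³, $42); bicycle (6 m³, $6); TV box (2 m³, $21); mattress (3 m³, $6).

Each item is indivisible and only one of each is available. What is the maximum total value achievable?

Check high-value combinations within 9 m³:
- dining table+TV box: volume 6+2=8, value 46+21=67
- bookshelf+TV box: volume 5+2=7, value 42+21=63
- dining table+mattress: volume 6+3=9, value 46+6=52
- bookshelf+mattress: volume 5+3=8, value 42+6=48
Best: $67.

$67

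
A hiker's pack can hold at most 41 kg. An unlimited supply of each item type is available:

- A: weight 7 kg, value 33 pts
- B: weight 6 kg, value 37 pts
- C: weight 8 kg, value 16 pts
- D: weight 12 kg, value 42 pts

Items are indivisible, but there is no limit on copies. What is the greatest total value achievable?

222 pts

Best value-per-unit is B at 37/6, and filling with it alone uses weight 6×6=36. No mix of the others beats 6×37 = 222.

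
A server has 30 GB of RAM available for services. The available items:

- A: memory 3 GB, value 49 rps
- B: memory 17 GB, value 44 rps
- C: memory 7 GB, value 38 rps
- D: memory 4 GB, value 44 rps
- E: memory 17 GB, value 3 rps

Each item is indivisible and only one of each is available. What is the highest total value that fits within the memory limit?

Check high-value combinations within 30 GB:
- A+B+D: memory 3+17+4=24, value 49+44+44=137
- A+C+D: memory 3+7+4=14, value 49+38+44=131
- A+B+C: memory 3+17+7=27, value 49+44+38=131
- B+C+D: memory 17+7+4=28, value 44+38+44=126
- A+D+E: memory 3+4+17=24, value 49+44+3=96
Best: 137 rps.

137 rps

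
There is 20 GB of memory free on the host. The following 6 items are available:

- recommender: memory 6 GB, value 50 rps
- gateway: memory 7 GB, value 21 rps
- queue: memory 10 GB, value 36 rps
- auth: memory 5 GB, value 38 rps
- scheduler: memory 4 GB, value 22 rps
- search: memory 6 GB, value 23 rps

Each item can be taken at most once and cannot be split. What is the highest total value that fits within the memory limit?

Check high-value combinations within 20 GB:
- recommender+auth+search: memory 6+5+6=17, value 50+38+23=111
- recommender+auth+scheduler: memory 6+5+4=15, value 50+38+22=110
- recommender+gateway+auth: memory 6+7+5=18, value 50+21+38=109
- recommender+queue+scheduler: memory 6+10+4=20, value 50+36+22=108
Best: 111 rps.

111 rps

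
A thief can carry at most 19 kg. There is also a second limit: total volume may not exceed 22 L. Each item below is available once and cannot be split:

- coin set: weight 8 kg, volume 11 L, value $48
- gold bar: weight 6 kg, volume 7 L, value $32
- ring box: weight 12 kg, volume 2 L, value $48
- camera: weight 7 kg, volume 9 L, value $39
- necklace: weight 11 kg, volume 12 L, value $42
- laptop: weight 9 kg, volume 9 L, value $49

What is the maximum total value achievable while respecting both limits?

Feasible sets respecting both limits:
- coin set+laptop: weight 17, volume 20, value 97
- camera+laptop: weight 16, volume 18, value 88
- coin set+camera: weight 15, volume 20, value 87
- ring box+camera: weight 19, volume 11, value 87
Best: $97.

$97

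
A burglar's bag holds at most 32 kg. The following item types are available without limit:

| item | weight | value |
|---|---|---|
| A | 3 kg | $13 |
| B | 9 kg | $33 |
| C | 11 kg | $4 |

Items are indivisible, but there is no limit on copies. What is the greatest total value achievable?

Best value-per-unit is A at 13/3, and filling with it alone uses weight 10×3=30. No mix of the others beats 10×13 = 130.

$130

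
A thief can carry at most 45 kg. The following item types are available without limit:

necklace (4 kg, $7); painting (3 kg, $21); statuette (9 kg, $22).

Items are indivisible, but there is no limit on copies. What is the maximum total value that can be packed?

$315

Best value-per-unit is painting at 21/3, and filling with it alone uses weight 15×3=45. No mix of the others beats 15×21 = 315.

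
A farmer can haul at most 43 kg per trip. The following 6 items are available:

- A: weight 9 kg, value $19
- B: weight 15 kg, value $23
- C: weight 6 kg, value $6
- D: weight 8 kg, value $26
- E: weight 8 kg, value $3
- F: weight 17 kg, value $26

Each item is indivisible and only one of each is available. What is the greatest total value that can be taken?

$77

Check high-value combinations within 43 kg:
- A+C+D+F: weight 9+6+8+17=40, value 19+6+26+26=77
- B+D+F: weight 15+8+17=40, value 23+26+26=75
- A+B+C+D: weight 9+15+6+8=38, value 19+23+6+26=74
- A+D+E+F: weight 9+8+8+17=42, value 19+26+3+26=74
Best: $77.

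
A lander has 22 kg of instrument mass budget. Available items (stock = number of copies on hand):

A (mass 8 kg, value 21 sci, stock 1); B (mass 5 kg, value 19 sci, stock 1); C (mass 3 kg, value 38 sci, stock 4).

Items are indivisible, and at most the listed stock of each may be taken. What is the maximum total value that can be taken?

173 sci

Top feasible selections:
- 1×A + 4×C: mass 20, value 173
- 1×B + 4×C: mass 17, value 171
- 1×A + 1×B + 3×C: mass 22, value 154
- 4×C: mass 12, value 152
Best: 173 sci.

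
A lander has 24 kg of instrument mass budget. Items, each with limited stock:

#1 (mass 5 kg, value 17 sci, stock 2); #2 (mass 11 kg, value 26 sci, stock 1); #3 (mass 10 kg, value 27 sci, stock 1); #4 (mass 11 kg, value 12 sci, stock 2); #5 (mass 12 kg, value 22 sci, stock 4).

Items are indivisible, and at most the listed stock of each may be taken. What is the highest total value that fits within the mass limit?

Top feasible selections:
- 2×#1 + 1×#3: mass 20, value 61
- 2×#1 + 1×#2: mass 21, value 60
- 2×#1 + 1×#5: mass 22, value 56
- 1×#2 + 1×#3: mass 21, value 53
Best: 61 sci.

61 sci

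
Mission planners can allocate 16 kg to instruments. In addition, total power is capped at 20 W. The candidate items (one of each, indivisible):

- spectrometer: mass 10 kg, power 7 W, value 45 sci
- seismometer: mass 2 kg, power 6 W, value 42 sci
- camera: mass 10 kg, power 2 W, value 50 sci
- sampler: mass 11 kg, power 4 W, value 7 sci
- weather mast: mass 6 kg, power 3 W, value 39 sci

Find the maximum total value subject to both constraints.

92 sci

Feasible sets respecting both limits:
- seismometer+camera: mass 12, power 8, value 92
- camera+weather mast: mass 16, power 5, value 89
- spectrometer+seismometer: mass 12, power 13, value 87
- spectrometer+weather mast: mass 16, power 10, value 84
Best: 92 sci.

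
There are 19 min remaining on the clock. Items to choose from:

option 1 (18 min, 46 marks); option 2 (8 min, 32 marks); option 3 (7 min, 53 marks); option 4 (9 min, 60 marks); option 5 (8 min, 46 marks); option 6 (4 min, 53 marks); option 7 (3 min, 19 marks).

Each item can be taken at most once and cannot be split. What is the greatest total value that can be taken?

152 marks

Check high-value combinations within 19 min:
- option 3+option 5+option 6: time 7+8+4=19, value 53+46+53=152
- option 2+option 3+option 6: time 8+7+4=19, value 32+53+53=138
- option 4+option 6+option 7: time 9+4+3=16, value 60+53+19=132
Best: 152 marks.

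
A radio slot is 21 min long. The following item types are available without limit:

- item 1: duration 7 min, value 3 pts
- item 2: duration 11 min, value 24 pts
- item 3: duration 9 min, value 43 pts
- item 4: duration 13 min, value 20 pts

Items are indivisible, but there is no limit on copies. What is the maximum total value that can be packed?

86 pts

Best value-per-unit is item 3 at 43/9, and filling with it alone uses duration 2×9=18. No mix of the others beats 2×43 = 86.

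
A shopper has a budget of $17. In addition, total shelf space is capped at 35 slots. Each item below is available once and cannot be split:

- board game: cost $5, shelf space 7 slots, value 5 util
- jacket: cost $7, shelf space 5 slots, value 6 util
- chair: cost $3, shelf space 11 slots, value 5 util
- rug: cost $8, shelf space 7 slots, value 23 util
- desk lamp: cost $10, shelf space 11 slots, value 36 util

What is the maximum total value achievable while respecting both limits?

42 util

Feasible sets respecting both limits:
- jacket+desk lamp: cost 17, shelf space 16, value 42
- board game+desk lamp: cost 15, shelf space 18, value 41
- chair+desk lamp: cost 13, shelf space 22, value 41
Best: 42 util.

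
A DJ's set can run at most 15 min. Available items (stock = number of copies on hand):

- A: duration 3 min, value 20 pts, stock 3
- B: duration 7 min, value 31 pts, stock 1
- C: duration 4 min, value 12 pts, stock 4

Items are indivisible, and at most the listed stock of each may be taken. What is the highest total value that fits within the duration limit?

72 pts

Top feasible selections:
- 3×A + 1×C: duration 13, value 72
- 2×A + 1×B: duration 13, value 71
- 2×A + 2×C: duration 14, value 64
- 1×A + 1×B + 1×C: duration 14, value 63
Best: 72 pts.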